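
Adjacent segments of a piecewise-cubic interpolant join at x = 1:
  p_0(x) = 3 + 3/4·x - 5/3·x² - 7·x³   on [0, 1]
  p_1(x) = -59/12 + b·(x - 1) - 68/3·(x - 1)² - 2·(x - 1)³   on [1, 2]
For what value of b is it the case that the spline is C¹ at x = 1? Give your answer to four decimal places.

-23.5833

p_0'(x) = 3/4 - 10/3·x - 21·x², so p_0'(1) = -283/12. On the right, p_1'(1) = b, so b = -283/12.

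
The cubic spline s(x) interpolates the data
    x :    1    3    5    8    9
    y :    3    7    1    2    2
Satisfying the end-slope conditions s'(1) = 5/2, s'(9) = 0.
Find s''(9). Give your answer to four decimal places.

With M_i denoting the second derivative at x_i, h_i = 2, 2, 3, 1, and Δ_i = (y_(i+1) − y_i)/h_i = 2, -3, 1/3, 0:
  2·M_0 + 8·M_1 + 2·M_2 = 6(Δ_1 - Δ_0) = -30
  2·M_1 + 10·M_2 + 3·M_3 = 6(Δ_2 - Δ_1) = 20
  3·M_2 + 8·M_3 + 1·M_4 = 6(Δ_3 - Δ_2) = -2
Clamped end conditions give two more equations: 2h_0·M_0 + h_0·M_1 = 6(Δ_0 - s'(1)) = -3 and h_3·M_3 + 2h_3·M_4 = 6(s'(9) - Δ_3) = 0.
Hence M_0 = 515/288, M_1 = -731/144, M_2 = 1013/288, M_3 = -241/144, M_4 = 241/288.

0.8368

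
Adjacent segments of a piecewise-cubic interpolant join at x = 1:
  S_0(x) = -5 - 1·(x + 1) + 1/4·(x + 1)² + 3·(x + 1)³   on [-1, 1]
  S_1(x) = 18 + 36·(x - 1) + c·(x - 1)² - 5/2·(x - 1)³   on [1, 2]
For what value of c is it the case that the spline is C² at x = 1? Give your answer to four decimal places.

S_0''(x) = 1/2 + 18·(x + 1), so S_0''(1) = 73/2. On the right, S_1''(1) = 2c, so c = 73/4.

18.2500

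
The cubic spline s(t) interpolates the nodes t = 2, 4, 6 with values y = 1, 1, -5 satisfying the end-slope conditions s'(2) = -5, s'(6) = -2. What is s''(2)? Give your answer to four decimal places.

Put σ_i = s'' at the i-th knot. Here h = (2, 2) and Δ = (0, -3), so the interior equations h_(i-1)·σ_(i-1) + 2(h_(i-1)+h_i)·σ_i + h_i·σ_(i+1) = 6(Δ_i − Δ_(i-1)) read
  2·σ_0 + 8·σ_1 + 2·σ_2 = 6(Δ_1 - Δ_0) = -18
Clamped end conditions give two more equations: 2h_0·σ_0 + h_0·σ_1 = 6(Δ_0 - s'(2)) = 30 and h_1·σ_1 + 2h_1·σ_2 = 6(s'(6) - Δ_1) = 6.
Forward elimination and back-substitution give σ_0 = 21/2, σ_1 = -6, σ_2 = 9/2.

10.5000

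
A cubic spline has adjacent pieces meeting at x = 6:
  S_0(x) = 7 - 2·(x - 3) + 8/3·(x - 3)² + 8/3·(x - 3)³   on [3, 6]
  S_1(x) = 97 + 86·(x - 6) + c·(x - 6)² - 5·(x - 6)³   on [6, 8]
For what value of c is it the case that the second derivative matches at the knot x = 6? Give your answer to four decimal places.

S_0''(x) = 16/3 + 16·(x - 3), so S_0''(6) = 160/3. On the right, S_1''(6) = 2c, so c = 80/3.

26.6667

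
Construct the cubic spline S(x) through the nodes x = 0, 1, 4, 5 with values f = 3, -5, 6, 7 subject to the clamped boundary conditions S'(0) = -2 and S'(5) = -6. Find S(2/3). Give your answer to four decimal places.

Put m_i = S'' at the i-th knot. Here h = (1, 3, 1) and Δ = (-8, 11/3, 1), so the interior equations h_(i-1)·m_(i-1) + 2(h_(i-1)+h_i)·m_i + h_i·m_(i+1) = 6(Δ_i − Δ_(i-1)) read
  1·m_0 + 8·m_1 + 3·m_2 = 6(Δ_1 - Δ_0) = 70
  3·m_1 + 8·m_2 + 1·m_3 = 6(Δ_2 - Δ_1) = -16
Clamped end conditions give two more equations: 2h_0·m_0 + h_0·m_1 = 6(Δ_0 - S'(0)) = -36 and h_2·m_2 + 2h_2·m_3 = 6(S'(5) - Δ_2) = -42.
Hence m_0 = -1564/63, m_1 = 860/63, m_2 = -302/63, m_3 = -1172/63.
On [0, 1], S(x) = 3 - 2·x - 782/63·x² + 404/63·x³.
With x = 2/3: S(2/3) = -3317/1701.

-1.9500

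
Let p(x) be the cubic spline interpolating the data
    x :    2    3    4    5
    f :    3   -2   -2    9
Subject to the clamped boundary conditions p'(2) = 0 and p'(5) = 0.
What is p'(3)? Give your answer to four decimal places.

-6.2000

Write M_i for p''(x_i). With h_i = 1, 1, 1 and divided differences Δ_i = -5, 0, 11, the continuity of p' gives the tridiagonal system
  1·M_0 + 4·M_1 + 1·M_2 = 6(Δ_1 - Δ_0) = 30
  1·M_1 + 4·M_2 + 1·M_3 = 6(Δ_2 - Δ_1) = 66
Clamped end conditions give two more equations: 2h_0·M_0 + h_0·M_1 = 6(Δ_0 - p'(2)) = -30 and h_2·M_2 + 2h_2·M_3 = 6(p'(5) - Δ_2) = -66.
Solving the tridiagonal system: M_0 = -88/5, M_1 = 26/5, M_2 = 134/5, M_3 = -232/5.
On [3, 4], p'(x) = b_1 + 2c_1·(x - 3) + 3d_1·(x - 3)² with b_1 = Δ_1 - h_1(2M_1 + M_2)/6 = -31/5, c_1 = M_1/2 = 13/5, d_1 = (M_2 - M_1)/(6h_1) = 18/5. So p'(3) = -31/5.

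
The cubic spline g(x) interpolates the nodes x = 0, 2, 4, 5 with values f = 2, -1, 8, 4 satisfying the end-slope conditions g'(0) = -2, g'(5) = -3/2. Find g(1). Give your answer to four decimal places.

Let M_i = g''(x_i). Step sizes h_i = 2, 2, 1; slopes of the chords Δ_i = (y_(i+1) - y_i)/h_i = -3/2, 9/2, -4.
  2·M_0 + 8·M_1 + 2·M_2 = 6(Δ_1 - Δ_0) = 36
  2·M_1 + 6·M_2 + 1·M_3 = 6(Δ_2 - Δ_1) = -51
Clamped end conditions give two more equations: 2h_0·M_0 + h_0·M_1 = 6(Δ_0 - g'(0)) = 3 and h_2·M_2 + 2h_2·M_3 = 6(g'(5) - Δ_2) = 15.
Solving the tridiagonal system: M_0 = -85/23, M_1 = 409/46, M_2 = -319/23, M_3 = 332/23.
On [0, 2], g(x) = 2 - 2·x - 85/46·x² + 193/184·x³.
With x = 1: g(1) = -147/184.

-0.7989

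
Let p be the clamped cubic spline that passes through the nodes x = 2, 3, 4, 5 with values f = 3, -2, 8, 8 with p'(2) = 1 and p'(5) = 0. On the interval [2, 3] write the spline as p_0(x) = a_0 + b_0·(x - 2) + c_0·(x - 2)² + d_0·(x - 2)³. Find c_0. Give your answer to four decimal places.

Let m_i = p''(x_i). Step sizes h_i = 1, 1, 1; slopes of the chords Δ_i = (y_(i+1) - y_i)/h_i = -5, 10, 0.
  1·m_0 + 4·m_1 + 1·m_2 = 6(Δ_1 - Δ_0) = 90
  1·m_1 + 4·m_2 + 1·m_3 = 6(Δ_2 - Δ_1) = -60
Clamped end conditions give two more equations: 2h_0·m_0 + h_0·m_1 = 6(Δ_0 - p'(2)) = -36 and h_2·m_2 + 2h_2·m_3 = 6(p'(5) - Δ_2) = 0.
Hence m_0 = -562/15, m_1 = 584/15, m_2 = -424/15, m_3 = 212/15.
On [2, 3], with p_0(x) = a_0 + b_0·(x - 2) + c_0·(x - 2)² + d_0·(x - 2)³: c_0 = m_0/2 = -281/15, d_0 = (m_1 - m_0)/(6h_0) = 191/15, b_0 = Δ_0 - h_0(2m_0 + m_1)/6 = 1.

-18.7333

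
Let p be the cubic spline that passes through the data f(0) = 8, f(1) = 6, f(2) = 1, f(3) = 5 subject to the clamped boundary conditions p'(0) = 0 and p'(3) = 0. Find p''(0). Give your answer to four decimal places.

-1.2000

With σ_i denoting the second derivative at x_i, h_i = 1, 1, 1, and Δ_i = (y_(i+1) − y_i)/h_i = -2, -5, 4:
  1·σ_0 + 4·σ_1 + 1·σ_2 = 6(Δ_1 - Δ_0) = -18
  1·σ_1 + 4·σ_2 + 1·σ_3 = 6(Δ_2 - Δ_1) = 54
Clamped end conditions give two more equations: 2h_0·σ_0 + h_0·σ_1 = 6(Δ_0 - p'(0)) = -12 and h_2·σ_2 + 2h_2·σ_3 = 6(p'(3) - Δ_2) = -24.
Solving: σ_0 = -6/5, σ_1 = -48/5, σ_2 = 108/5, σ_3 = -114/5.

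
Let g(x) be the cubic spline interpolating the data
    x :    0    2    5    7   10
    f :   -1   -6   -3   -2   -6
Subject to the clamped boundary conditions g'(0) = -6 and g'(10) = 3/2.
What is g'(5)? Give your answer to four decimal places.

Put m_i = g'' at the i-th knot. Here h = (2, 3, 2, 3) and Δ = (-5/2, 1, 1/2, -4/3), so the interior equations h_(i-1)·m_(i-1) + 2(h_(i-1)+h_i)·m_i + h_i·m_(i+1) = 6(Δ_i − Δ_(i-1)) read
  2·m_0 + 10·m_1 + 3·m_2 = 6(Δ_1 - Δ_0) = 21
  3·m_1 + 10·m_2 + 2·m_3 = 6(Δ_2 - Δ_1) = -3
  2·m_2 + 10·m_3 + 3·m_4 = 6(Δ_3 - Δ_2) = -11
Clamped end conditions give two more equations: 2h_0·m_0 + h_0·m_1 = 6(Δ_0 - g'(0)) = 21 and h_3·m_3 + 2h_3·m_4 = 6(g'(10) - Δ_3) = 17.
Solving: m_0 = 537/116, m_1 = 36/29, m_2 = -13/58, m_3 = -65/29, m_4 = 344/87.
On [5, 7], g'(x) = b_2 + 2c_2·(x - 5) + 3d_2·(x - 5)² with b_2 = Δ_2 - h_2(2m_2 + m_3)/6 = 81/58, c_2 = m_2/2 = -13/116, d_2 = (m_3 - m_2)/(6h_2) = -39/232. So g'(5) = 81/58.

1.3966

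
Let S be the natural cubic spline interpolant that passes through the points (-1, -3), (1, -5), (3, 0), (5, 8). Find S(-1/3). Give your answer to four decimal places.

-4.1605

With M_i denoting the second derivative at x_i, h_i = 2, 2, 2, and Δ_i = (y_(i+1) − y_i)/h_i = -1, 5/2, 4:
  2·M_0 + 8·M_1 + 2·M_2 = 6(Δ_1 - Δ_0) = 21
  2·M_1 + 8·M_2 + 2·M_3 = 6(Δ_2 - Δ_1) = 9
Natural end conditions: M_0 = M_3 = 0.
Solving: M_0 = 0, M_1 = 5/2, M_2 = 1/2, M_3 = 0.
On [-1, 1], S(t) = -3 - 11/6·(t + 1) + 0·(t + 1)² + 5/24·(t + 1)³.
With (t + 1) = 2/3: S(-1/3) = -337/81.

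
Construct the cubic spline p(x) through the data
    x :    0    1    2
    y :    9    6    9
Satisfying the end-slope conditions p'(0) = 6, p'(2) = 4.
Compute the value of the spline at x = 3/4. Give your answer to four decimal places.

With M_i denoting the second derivative at x_i, h_i = 1, 1, and Δ_i = (y_(i+1) − y_i)/h_i = -3, 3:
  1·M_0 + 4·M_1 + 1·M_2 = 6(Δ_1 - Δ_0) = 36
Clamped end conditions give two more equations: 2h_0·M_0 + h_0·M_1 = 6(Δ_0 - p'(0)) = -54 and h_1·M_1 + 2h_1·M_2 = 6(p'(2) - Δ_1) = 6.
Solving: M_0 = -37, M_1 = 20, M_2 = -7.
On [0, 1], p(x) = 9 + 6·x - 37/2·x² + 19/2·x³.
With x = 3/4: p(3/4) = 909/128.

7.1016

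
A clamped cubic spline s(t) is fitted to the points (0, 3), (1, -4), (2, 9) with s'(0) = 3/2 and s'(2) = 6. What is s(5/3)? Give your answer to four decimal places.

4.9352

Put σ_i = s'' at the i-th knot. Here h = (1, 1) and Δ = (-7, 13), so the interior equations h_(i-1)·σ_(i-1) + 2(h_(i-1)+h_i)·σ_i + h_i·σ_(i+1) = 6(Δ_i − Δ_(i-1)) read
  1·σ_0 + 4·σ_1 + 1·σ_2 = 6(Δ_1 - Δ_0) = 120
Clamped end conditions give two more equations: 2h_0·σ_0 + h_0·σ_1 = 6(Δ_0 - s'(0)) = -51 and h_1·σ_1 + 2h_1·σ_2 = 6(s'(2) - Δ_1) = -42.
Forward elimination and back-substitution give σ_0 = -213/4, σ_1 = 111/2, σ_2 = -195/4.
On [1, 2], s(t) = -4 + 21/8·(t - 1) + 111/4·(t - 1)² - 139/8·(t - 1)³.
With (t - 1) = 2/3: s(5/3) = 533/108.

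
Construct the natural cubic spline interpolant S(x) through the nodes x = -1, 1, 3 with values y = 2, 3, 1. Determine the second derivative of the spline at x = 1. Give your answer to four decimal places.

-1.1250

With m_i denoting the second derivative at x_i, h_i = 2, 2, and Δ_i = (y_(i+1) − y_i)/h_i = 1/2, -1:
  2·m_0 + 8·m_1 + 2·m_2 = 6(Δ_1 - Δ_0) = -9
Natural end conditions: m_0 = m_2 = 0.
Forward elimination and back-substitution give m_0 = 0, m_1 = -9/8, m_2 = 0.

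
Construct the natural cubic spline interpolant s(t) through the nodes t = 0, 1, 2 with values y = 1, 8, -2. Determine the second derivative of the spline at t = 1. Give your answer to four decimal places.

-25.5000

Write σ_i for s''(x_i). With h_i = 1, 1 and divided differences Δ_i = 7, -10, the continuity of s' gives the tridiagonal system
  1·σ_0 + 4·σ_1 + 1·σ_2 = 6(Δ_1 - Δ_0) = -102
Natural end conditions: σ_0 = σ_2 = 0.
Solving: σ_0 = 0, σ_1 = -51/2, σ_2 = 0.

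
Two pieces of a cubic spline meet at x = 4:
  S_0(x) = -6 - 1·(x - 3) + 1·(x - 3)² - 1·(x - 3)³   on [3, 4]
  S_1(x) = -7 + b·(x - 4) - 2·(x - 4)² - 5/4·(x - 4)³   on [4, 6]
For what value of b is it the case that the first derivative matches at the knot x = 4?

-2

S_0'(x) = -1 + 2·(x - 3) - 3·(x - 3)², so S_0'(4) = -2. On the right, S_1'(4) = b, so b = -2.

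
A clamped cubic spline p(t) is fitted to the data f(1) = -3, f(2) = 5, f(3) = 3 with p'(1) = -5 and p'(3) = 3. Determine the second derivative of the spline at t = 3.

Put M_i = p'' at the i-th knot. Here h = (1, 1) and Δ = (8, -2), so the interior equations h_(i-1)·M_(i-1) + 2(h_(i-1)+h_i)·M_i + h_i·M_(i+1) = 6(Δ_i − Δ_(i-1)) read
  1·M_0 + 4·M_1 + 1·M_2 = 6(Δ_1 - Δ_0) = -60
Clamped end conditions give two more equations: 2h_0·M_0 + h_0·M_1 = 6(Δ_0 - p'(1)) = 78 and h_1·M_1 + 2h_1·M_2 = 6(p'(3) - Δ_1) = 30.
Forward elimination and back-substitution give M_0 = 58, M_1 = -38, M_2 = 34.

34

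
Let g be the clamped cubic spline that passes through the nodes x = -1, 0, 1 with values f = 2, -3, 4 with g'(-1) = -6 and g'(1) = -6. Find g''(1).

Write M_i for g''(x_i). With h_i = 1, 1 and divided differences Δ_i = -5, 7, the continuity of g' gives the tridiagonal system
  1·M_0 + 4·M_1 + 1·M_2 = 6(Δ_1 - Δ_0) = 72
Clamped end conditions give two more equations: 2h_0·M_0 + h_0·M_1 = 6(Δ_0 - g'(-1)) = 6 and h_1·M_1 + 2h_1·M_2 = 6(g'(1) - Δ_1) = -78.
Forward elimination and back-substitution give M_0 = -15, M_1 = 36, M_2 = -57.

-57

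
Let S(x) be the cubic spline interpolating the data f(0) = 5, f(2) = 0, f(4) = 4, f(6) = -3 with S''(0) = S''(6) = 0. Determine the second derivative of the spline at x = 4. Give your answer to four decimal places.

-5.3000

Write σ_i for S''(x_i). With h_i = 2, 2, 2 and divided differences Δ_i = -5/2, 2, -7/2, the continuity of S' gives the tridiagonal system
  2·σ_0 + 8·σ_1 + 2·σ_2 = 6(Δ_1 - Δ_0) = 27
  2·σ_1 + 8·σ_2 + 2·σ_3 = 6(Δ_2 - Δ_1) = -33
Natural end conditions: σ_0 = σ_3 = 0.
Solving the tridiagonal system: σ_0 = 0, σ_1 = 47/10, σ_2 = -53/10, σ_3 = 0.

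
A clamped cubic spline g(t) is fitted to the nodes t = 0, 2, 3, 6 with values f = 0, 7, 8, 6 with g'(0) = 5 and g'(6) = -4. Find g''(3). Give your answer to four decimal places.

0.3333

Let m_i = g''(x_i). Step sizes h_i = 2, 1, 3; slopes of the chords Δ_i = (y_(i+1) - y_i)/h_i = 7/2, 1, -2/3.
  2·m_0 + 6·m_1 + 1·m_2 = 6(Δ_1 - Δ_0) = -15
  1·m_1 + 8·m_2 + 3·m_3 = 6(Δ_2 - Δ_1) = -10
Clamped end conditions give two more equations: 2h_0·m_0 + h_0·m_1 = 6(Δ_0 - g'(0)) = -9 and h_2·m_2 + 2h_2·m_3 = 6(g'(6) - Δ_2) = -20.
Solving: m_0 = -7/6, m_1 = -13/6, m_2 = 1/3, m_3 = -7/2.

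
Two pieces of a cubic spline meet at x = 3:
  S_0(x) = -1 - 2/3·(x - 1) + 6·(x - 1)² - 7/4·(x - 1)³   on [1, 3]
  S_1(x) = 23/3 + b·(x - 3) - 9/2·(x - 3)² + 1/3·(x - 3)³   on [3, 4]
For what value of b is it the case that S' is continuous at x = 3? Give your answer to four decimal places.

2.3333

S_0'(x) = -2/3 + 12·(x - 1) - 21/4·(x - 1)², so S_0'(3) = 7/3. On the right, S_1'(3) = b, so b = 7/3.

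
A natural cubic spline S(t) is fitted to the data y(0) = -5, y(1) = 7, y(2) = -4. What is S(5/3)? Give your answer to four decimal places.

Write M_i for S''(x_i). With h_i = 1, 1 and divided differences Δ_i = 12, -11, the continuity of S' gives the tridiagonal system
  1·M_0 + 4·M_1 + 1·M_2 = 6(Δ_1 - Δ_0) = -138
Natural end conditions: M_0 = M_2 = 0.
Solving the tridiagonal system: M_0 = 0, M_1 = -69/2, M_2 = 0.
On [1, 2], S(t) = 7 + 1/2·(t - 1) - 69/4·(t - 1)² + 23/4·(t - 1)³.
With (t - 1) = 2/3: S(5/3) = 37/27.

1.3704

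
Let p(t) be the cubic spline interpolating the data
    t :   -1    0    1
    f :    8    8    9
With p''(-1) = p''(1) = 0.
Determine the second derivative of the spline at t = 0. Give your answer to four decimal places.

With m_i denoting the second derivative at x_i, h_i = 1, 1, and Δ_i = (y_(i+1) − y_i)/h_i = 0, 1:
  1·m_0 + 4·m_1 + 1·m_2 = 6(Δ_1 - Δ_0) = 6
Natural end conditions: m_0 = m_2 = 0.
Solving the tridiagonal system: m_0 = 0, m_1 = 3/2, m_2 = 0.

1.5000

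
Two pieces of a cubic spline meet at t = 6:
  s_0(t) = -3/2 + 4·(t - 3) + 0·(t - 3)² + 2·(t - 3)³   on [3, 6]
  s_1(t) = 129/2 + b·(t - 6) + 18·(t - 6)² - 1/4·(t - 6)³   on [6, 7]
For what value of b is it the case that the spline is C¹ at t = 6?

58

s_0'(t) = 4 + 0·(t - 3) + 6·(t - 3)², so s_0'(6) = 58. On the right, s_1'(6) = b, so b = 58.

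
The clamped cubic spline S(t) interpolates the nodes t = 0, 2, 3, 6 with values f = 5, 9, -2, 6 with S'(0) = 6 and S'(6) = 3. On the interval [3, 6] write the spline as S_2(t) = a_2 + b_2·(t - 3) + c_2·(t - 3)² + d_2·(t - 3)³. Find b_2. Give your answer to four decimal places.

Put M_i = S'' at the i-th knot. Here h = (2, 1, 3) and Δ = (2, -11, 8/3), so the interior equations h_(i-1)·M_(i-1) + 2(h_(i-1)+h_i)·M_i + h_i·M_(i+1) = 6(Δ_i − Δ_(i-1)) read
  2·M_0 + 6·M_1 + 1·M_2 = 6(Δ_1 - Δ_0) = -78
  1·M_1 + 8·M_2 + 3·M_3 = 6(Δ_2 - Δ_1) = 82
Clamped end conditions give two more equations: 2h_0·M_0 + h_0·M_1 = 6(Δ_0 - S'(0)) = -24 and h_2·M_2 + 2h_2·M_3 = 6(S'(6) - Δ_2) = 2.
Forward elimination and back-substitution give M_0 = 44/21, M_1 = -340/21, M_2 = 314/21, M_3 = -50/7.
On [3, 6], with S_2(t) = a_2 + b_2·(t - 3) + c_2·(t - 3)² + d_2·(t - 3)³: c_2 = M_2/2 = 157/21, d_2 = (M_3 - M_2)/(6h_2) = -232/189, b_2 = Δ_2 - h_2(2M_2 + M_3)/6 = -61/7.

-8.7143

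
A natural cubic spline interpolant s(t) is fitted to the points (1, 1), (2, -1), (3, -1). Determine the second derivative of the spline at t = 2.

With σ_i denoting the second derivative at x_i, h_i = 1, 1, and Δ_i = (y_(i+1) − y_i)/h_i = -2, 0:
  1·σ_0 + 4·σ_1 + 1·σ_2 = 6(Δ_1 - Δ_0) = 12
Natural end conditions: σ_0 = σ_2 = 0.
Forward elimination and back-substitution give σ_0 = 0, σ_1 = 3, σ_2 = 0.

3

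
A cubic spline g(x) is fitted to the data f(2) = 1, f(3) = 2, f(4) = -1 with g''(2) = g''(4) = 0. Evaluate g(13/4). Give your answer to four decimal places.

Write σ_i for g''(x_i). With h_i = 1, 1 and divided differences Δ_i = 1, -3, the continuity of g' gives the tridiagonal system
  1·σ_0 + 4·σ_1 + 1·σ_2 = 6(Δ_1 - Δ_0) = -24
Natural end conditions: σ_0 = σ_2 = 0.
Solving the tridiagonal system: σ_0 = 0, σ_1 = -6, σ_2 = 0.
On [3, 4], g(x) = 2 - 1·(x - 3) - 3·(x - 3)² + 1·(x - 3)³.
With (x - 3) = 1/4: g(13/4) = 101/64.

1.5781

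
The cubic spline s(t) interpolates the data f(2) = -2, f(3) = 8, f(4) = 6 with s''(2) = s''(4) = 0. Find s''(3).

-18

With σ_i denoting the second derivative at x_i, h_i = 1, 1, and Δ_i = (y_(i+1) − y_i)/h_i = 10, -2:
  1·σ_0 + 4·σ_1 + 1·σ_2 = 6(Δ_1 - Δ_0) = -72
Natural end conditions: σ_0 = σ_2 = 0.
Hence σ_0 = 0, σ_1 = -18, σ_2 = 0.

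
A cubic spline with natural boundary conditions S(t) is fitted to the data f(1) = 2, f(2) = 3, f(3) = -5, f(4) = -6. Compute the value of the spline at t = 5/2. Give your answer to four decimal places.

Write M_i for S''(x_i). With h_i = 1, 1, 1 and divided differences Δ_i = 1, -8, -1, the continuity of S' gives the tridiagonal system
  1·M_0 + 4·M_1 + 1·M_2 = 6(Δ_1 - Δ_0) = -54
  1·M_1 + 4·M_2 + 1·M_3 = 6(Δ_2 - Δ_1) = 42
Natural end conditions: M_0 = M_3 = 0.
Forward elimination and back-substitution give M_0 = 0, M_1 = -86/5, M_2 = 74/5, M_3 = 0.
On [2, 3], S(t) = 3 - 71/15·(t - 2) - 43/5·(t - 2)² + 16/3·(t - 2)³.
With (t - 2) = 1/2: S(5/2) = -17/20.

-0.8500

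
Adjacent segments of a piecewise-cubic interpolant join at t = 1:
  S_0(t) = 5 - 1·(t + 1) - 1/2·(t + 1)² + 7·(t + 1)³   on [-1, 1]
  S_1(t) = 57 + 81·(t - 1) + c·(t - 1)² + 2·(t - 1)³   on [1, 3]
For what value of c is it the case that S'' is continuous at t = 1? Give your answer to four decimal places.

S_0''(t) = -1 + 42·(t + 1), so S_0''(1) = 83. On the right, S_1''(1) = 2c, so c = 83/2.

41.5000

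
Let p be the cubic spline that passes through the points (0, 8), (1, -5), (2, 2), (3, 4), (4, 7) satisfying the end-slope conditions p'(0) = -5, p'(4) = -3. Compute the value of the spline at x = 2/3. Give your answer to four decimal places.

Write m_i for p''(x_i). With h_i = 1, 1, 1, 1 and divided differences Δ_i = -13, 7, 2, 3, the continuity of p' gives the tridiagonal system
  1·m_0 + 4·m_1 + 1·m_2 = 6(Δ_1 - Δ_0) = 120
  1·m_1 + 4·m_2 + 1·m_3 = 6(Δ_2 - Δ_1) = -30
  1·m_2 + 4·m_3 + 1·m_4 = 6(Δ_3 - Δ_2) = 6
Clamped end conditions give two more equations: 2h_0·m_0 + h_0·m_1 = 6(Δ_0 - p'(0)) = -48 and h_3·m_3 + 2h_3·m_4 = 6(p'(4) - Δ_3) = -36.
Forward elimination and back-substitution give m_0 = -1339/28, m_1 = 667/14, m_2 = -91/4, m_3 = 187/14, m_4 = -691/28.
On [0, 1], p(x) = 8 - 5·x - 1339/56·x² + 891/56·x³.
With x = 2/3: p(2/3) = -157/126.

-1.2460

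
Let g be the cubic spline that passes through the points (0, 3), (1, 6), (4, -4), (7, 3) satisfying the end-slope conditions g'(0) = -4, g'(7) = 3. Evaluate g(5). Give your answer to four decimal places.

With M_i denoting the second derivative at x_i, h_i = 1, 3, 3, and Δ_i = (y_(i+1) − y_i)/h_i = 3, -10/3, 7/3:
  1·M_0 + 8·M_1 + 3·M_2 = 6(Δ_1 - Δ_0) = -38
  3·M_1 + 12·M_2 + 3·M_3 = 6(Δ_2 - Δ_1) = 34
Clamped end conditions give two more equations: 2h_0·M_0 + h_0·M_1 = 6(Δ_0 - g'(0)) = 42 and h_2·M_2 + 2h_2·M_3 = 6(g'(7) - Δ_2) = 4.
Solving the tridiagonal system: M_0 = 810/31, M_1 = -318/31, M_2 = 556/93, M_3 = -72/31.
On [4, 7], g(x) = -4 - 77/31·(x - 4) + 278/93·(x - 4)² - 386/837·(x - 4)³.
With (x - 4) = 1: g(5) = -3311/837.

-3.9558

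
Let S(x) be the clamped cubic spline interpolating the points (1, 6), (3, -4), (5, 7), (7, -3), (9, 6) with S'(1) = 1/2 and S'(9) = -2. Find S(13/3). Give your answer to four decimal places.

With M_i denoting the second derivative at x_i, h_i = 2, 2, 2, 2, and Δ_i = (y_(i+1) − y_i)/h_i = -5, 11/2, -5, 9/2:
  2·M_0 + 8·M_1 + 2·M_2 = 6(Δ_1 - Δ_0) = 63
  2·M_1 + 8·M_2 + 2·M_3 = 6(Δ_2 - Δ_1) = -63
  2·M_2 + 8·M_3 + 2·M_4 = 6(Δ_3 - Δ_2) = 57
Clamped end conditions give two more equations: 2h_0·M_0 + h_0·M_1 = 6(Δ_0 - S'(1)) = -33 and h_3·M_3 + 2h_3·M_4 = 6(S'(9) - Δ_3) = -39.
Solving: M_0 = -1811/112, M_1 = 887/56, M_2 = -251/16, M_3 = 863/56, M_4 = -1955/112.
On [3, 5], S(x) = -4 + 19/112·(x - 3) + 887/112·(x - 3)² - 1177/448·(x - 3)³.
With (x - 3) = 4/3: S(13/3) = 3083/756.

4.0780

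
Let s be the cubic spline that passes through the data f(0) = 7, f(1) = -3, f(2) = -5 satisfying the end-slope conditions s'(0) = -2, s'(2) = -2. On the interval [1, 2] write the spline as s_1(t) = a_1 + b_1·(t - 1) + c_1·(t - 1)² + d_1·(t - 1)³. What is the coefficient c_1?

12

With σ_i denoting the second derivative at x_i, h_i = 1, 1, and Δ_i = (y_(i+1) − y_i)/h_i = -10, -2:
  1·σ_0 + 4·σ_1 + 1·σ_2 = 6(Δ_1 - Δ_0) = 48
Clamped end conditions give two more equations: 2h_0·σ_0 + h_0·σ_1 = 6(Δ_0 - s'(0)) = -48 and h_1·σ_1 + 2h_1·σ_2 = 6(s'(2) - Δ_1) = 0.
Hence σ_0 = -36, σ_1 = 24, σ_2 = -12.
On [1, 2], with s_1(t) = a_1 + b_1·(t - 1) + c_1·(t - 1)² + d_1·(t - 1)³: c_1 = σ_1/2 = 12, d_1 = (σ_2 - σ_1)/(6h_1) = -6, b_1 = Δ_1 - h_1(2σ_1 + σ_2)/6 = -8.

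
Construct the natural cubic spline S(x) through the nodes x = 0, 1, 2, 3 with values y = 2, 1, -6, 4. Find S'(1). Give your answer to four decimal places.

-6.4667

With M_i denoting the second derivative at x_i, h_i = 1, 1, 1, and Δ_i = (y_(i+1) − y_i)/h_i = -1, -7, 10:
  1·M_0 + 4·M_1 + 1·M_2 = 6(Δ_1 - Δ_0) = -36
  1·M_1 + 4·M_2 + 1·M_3 = 6(Δ_2 - Δ_1) = 102
Natural end conditions: M_0 = M_3 = 0.
Solving the tridiagonal system: M_0 = 0, M_1 = -82/5, M_2 = 148/5, M_3 = 0.
On [1, 2], S'(x) = b_1 + 2c_1·(x - 1) + 3d_1·(x - 1)² with b_1 = Δ_1 - h_1(2M_1 + M_2)/6 = -97/15, c_1 = M_1/2 = -41/5, d_1 = (M_2 - M_1)/(6h_1) = 23/3. So S'(1) = -97/15.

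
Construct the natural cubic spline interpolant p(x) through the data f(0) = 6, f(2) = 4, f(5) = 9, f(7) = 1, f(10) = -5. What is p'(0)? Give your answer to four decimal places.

Let m_i = p''(x_i). Step sizes h_i = 2, 3, 2, 3; slopes of the chords Δ_i = (y_(i+1) - y_i)/h_i = -1, 5/3, -4, -2.
  2·m_0 + 10·m_1 + 3·m_2 = 6(Δ_1 - Δ_0) = 16
  3·m_1 + 10·m_2 + 2·m_3 = 6(Δ_2 - Δ_1) = -34
  2·m_2 + 10·m_3 + 3·m_4 = 6(Δ_3 - Δ_2) = 12
Natural end conditions: m_0 = m_4 = 0.
Hence m_0 = 0, m_1 = 438/145, m_2 = -412/87, m_3 = 934/435, m_4 = 0.
On [0, 2], p'(x) = b_0 + 2c_0·x + 3d_0·x² with b_0 = Δ_0 - h_0(2m_0 + m_1)/6 = -291/145, c_0 = m_0/2 = 0, d_0 = (m_1 - m_0)/(6h_0) = 73/290. So p'(0) = -291/145.

-2.0069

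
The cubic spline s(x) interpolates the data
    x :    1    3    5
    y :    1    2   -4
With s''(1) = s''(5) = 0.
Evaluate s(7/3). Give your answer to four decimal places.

Write M_i for s''(x_i). With h_i = 2, 2 and divided differences Δ_i = 1/2, -3, the continuity of s' gives the tridiagonal system
  2·M_0 + 8·M_1 + 2·M_2 = 6(Δ_1 - Δ_0) = -21
Natural end conditions: M_0 = M_2 = 0.
Solving the tridiagonal system: M_0 = 0, M_1 = -21/8, M_2 = 0.
On [1, 3], s(x) = 1 + 11/8·(x - 1) + 0·(x - 1)² - 7/32·(x - 1)³.
With (x - 1) = 4/3: s(7/3) = 125/54.

2.3148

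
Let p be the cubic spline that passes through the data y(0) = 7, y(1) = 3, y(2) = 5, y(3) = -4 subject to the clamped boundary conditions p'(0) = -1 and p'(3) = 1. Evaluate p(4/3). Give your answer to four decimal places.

3.9481

With M_i denoting the second derivative at x_i, h_i = 1, 1, 1, and Δ_i = (y_(i+1) − y_i)/h_i = -4, 2, -9:
  1·M_0 + 4·M_1 + 1·M_2 = 6(Δ_1 - Δ_0) = 36
  1·M_1 + 4·M_2 + 1·M_3 = 6(Δ_2 - Δ_1) = -66
Clamped end conditions give two more equations: 2h_0·M_0 + h_0·M_1 = 6(Δ_0 - p'(0)) = -18 and h_2·M_2 + 2h_2·M_3 = 6(p'(3) - Δ_2) = 60.
Solving: M_0 = -304/15, M_1 = 338/15, M_2 = -508/15, M_3 = 704/15.
On [1, 2], p(t) = 3 + 2/15·(t - 1) + 169/15·(t - 1)² - 47/5·(t - 1)³.
With (t - 1) = 1/3: p(4/3) = 533/135.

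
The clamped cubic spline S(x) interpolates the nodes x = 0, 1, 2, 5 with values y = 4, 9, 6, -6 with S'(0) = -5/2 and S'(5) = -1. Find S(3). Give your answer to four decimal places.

With σ_i denoting the second derivative at x_i, h_i = 1, 1, 3, and Δ_i = (y_(i+1) − y_i)/h_i = 5, -3, -4:
  1·σ_0 + 4·σ_1 + 1·σ_2 = 6(Δ_1 - Δ_0) = -48
  1·σ_1 + 8·σ_2 + 3·σ_3 = 6(Δ_2 - Δ_1) = -6
Clamped end conditions give two more equations: 2h_0·σ_0 + h_0·σ_1 = 6(Δ_0 - S'(0)) = 45 and h_2·σ_2 + 2h_2·σ_3 = 6(S'(5) - Δ_2) = 18.
Solving: σ_0 = 948/29, σ_1 = -591/29, σ_2 = 24/29, σ_3 = 75/29.
On [2, 5], S(x) = 6 - 355/58·(x - 2) + 12/29·(x - 2)² + 17/174·(x - 2)³.
With (x - 2) = 1: S(3) = 34/87.

0.3908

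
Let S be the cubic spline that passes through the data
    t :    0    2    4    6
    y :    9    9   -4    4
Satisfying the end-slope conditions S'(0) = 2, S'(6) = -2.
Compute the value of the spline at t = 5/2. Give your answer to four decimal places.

5.4625

Let M_i = S''(x_i). Step sizes h_i = 2, 2, 2; slopes of the chords Δ_i = (y_(i+1) - y_i)/h_i = 0, -13/2, 4.
  2·M_0 + 8·M_1 + 2·M_2 = 6(Δ_1 - Δ_0) = -39
  2·M_1 + 8·M_2 + 2·M_3 = 6(Δ_2 - Δ_1) = 63
Clamped end conditions give two more equations: 2h_0·M_0 + h_0·M_1 = 6(Δ_0 - S'(0)) = -12 and h_2·M_2 + 2h_2·M_3 = 6(S'(6) - Δ_2) = -36.
Solving the tridiagonal system: M_0 = 41/30, M_1 = -131/15, M_2 = 211/15, M_3 = -481/30.
On [2, 4], S(t) = 9 - 161/30·(t - 2) - 131/30·(t - 2)² + 19/10·(t - 2)³.
With (t - 2) = 1/2: S(5/2) = 437/80.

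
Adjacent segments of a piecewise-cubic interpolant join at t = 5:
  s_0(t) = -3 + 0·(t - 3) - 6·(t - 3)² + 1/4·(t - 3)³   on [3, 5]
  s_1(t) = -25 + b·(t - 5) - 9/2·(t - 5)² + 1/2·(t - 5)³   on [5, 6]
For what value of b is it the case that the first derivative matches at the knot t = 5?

s_0'(t) = 0 - 12·(t - 3) + 3/4·(t - 3)², so s_0'(5) = -21. On the right, s_1'(5) = b, so b = -21.

-21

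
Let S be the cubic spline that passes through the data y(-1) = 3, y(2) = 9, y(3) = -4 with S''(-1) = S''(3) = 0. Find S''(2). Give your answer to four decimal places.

-11.2500

Put m_i = S'' at the i-th knot. Here h = (3, 1) and Δ = (2, -13), so the interior equations h_(i-1)·m_(i-1) + 2(h_(i-1)+h_i)·m_i + h_i·m_(i+1) = 6(Δ_i − Δ_(i-1)) read
  3·m_0 + 8·m_1 + 1·m_2 = 6(Δ_1 - Δ_0) = -90
Natural end conditions: m_0 = m_2 = 0.
Solving the tridiagonal system: m_0 = 0, m_1 = -45/4, m_2 = 0.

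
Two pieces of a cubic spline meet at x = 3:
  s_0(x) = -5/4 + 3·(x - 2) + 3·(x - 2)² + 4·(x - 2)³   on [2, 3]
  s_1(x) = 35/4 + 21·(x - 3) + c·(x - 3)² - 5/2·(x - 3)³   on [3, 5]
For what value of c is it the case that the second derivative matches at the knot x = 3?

s_0''(x) = 6 + 24·(x - 2), so s_0''(3) = 30. On the right, s_1''(3) = 2c, so c = 15.

15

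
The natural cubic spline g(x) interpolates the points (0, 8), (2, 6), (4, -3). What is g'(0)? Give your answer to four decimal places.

With M_i denoting the second derivative at x_i, h_i = 2, 2, and Δ_i = (y_(i+1) − y_i)/h_i = -1, -9/2:
  2·M_0 + 8·M_1 + 2·M_2 = 6(Δ_1 - Δ_0) = -21
Natural end conditions: M_0 = M_2 = 0.
Hence M_0 = 0, M_1 = -21/8, M_2 = 0.
On [0, 2], g'(x) = b_0 + 2c_0·x + 3d_0·x² with b_0 = Δ_0 - h_0(2M_0 + M_1)/6 = -1/8, c_0 = M_0/2 = 0, d_0 = (M_1 - M_0)/(6h_0) = -7/32. So g'(0) = -1/8.

-0.1250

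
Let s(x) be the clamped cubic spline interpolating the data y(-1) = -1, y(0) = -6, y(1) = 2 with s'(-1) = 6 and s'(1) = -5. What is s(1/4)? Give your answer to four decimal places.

-4.2344

With σ_i denoting the second derivative at x_i, h_i = 1, 1, and Δ_i = (y_(i+1) − y_i)/h_i = -5, 8:
  1·σ_0 + 4·σ_1 + 1·σ_2 = 6(Δ_1 - Δ_0) = 78
Clamped end conditions give two more equations: 2h_0·σ_0 + h_0·σ_1 = 6(Δ_0 - s'(-1)) = -66 and h_1·σ_1 + 2h_1·σ_2 = 6(s'(1) - Δ_1) = -78.
Hence σ_0 = -58, σ_1 = 50, σ_2 = -64.
On [0, 1], s(x) = -6 + 2·x + 25·x² - 19·x³.
With x = 1/4: s(1/4) = -271/64.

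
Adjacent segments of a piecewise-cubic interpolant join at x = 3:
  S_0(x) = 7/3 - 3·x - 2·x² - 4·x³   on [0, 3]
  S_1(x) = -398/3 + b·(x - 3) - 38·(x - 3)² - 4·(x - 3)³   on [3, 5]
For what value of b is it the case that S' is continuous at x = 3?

S_0'(x) = -3 - 4·x - 12·x², so S_0'(3) = -123. On the right, S_1'(3) = b, so b = -123.

-123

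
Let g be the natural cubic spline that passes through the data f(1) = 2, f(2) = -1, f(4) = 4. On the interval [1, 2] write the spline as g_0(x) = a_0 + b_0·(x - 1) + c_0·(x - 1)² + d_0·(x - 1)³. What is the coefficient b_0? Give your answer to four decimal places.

-3.9167

With σ_i denoting the second derivative at x_i, h_i = 1, 2, and Δ_i = (y_(i+1) − y_i)/h_i = -3, 5/2:
  1·σ_0 + 6·σ_1 + 2·σ_2 = 6(Δ_1 - Δ_0) = 33
Natural end conditions: σ_0 = σ_2 = 0.
Forward elimination and back-substitution give σ_0 = 0, σ_1 = 11/2, σ_2 = 0.
On [1, 2], with g_0(x) = a_0 + b_0·(x - 1) + c_0·(x - 1)² + d_0·(x - 1)³: c_0 = σ_0/2 = 0, d_0 = (σ_1 - σ_0)/(6h_0) = 11/12, b_0 = Δ_0 - h_0(2σ_0 + σ_1)/6 = -47/12.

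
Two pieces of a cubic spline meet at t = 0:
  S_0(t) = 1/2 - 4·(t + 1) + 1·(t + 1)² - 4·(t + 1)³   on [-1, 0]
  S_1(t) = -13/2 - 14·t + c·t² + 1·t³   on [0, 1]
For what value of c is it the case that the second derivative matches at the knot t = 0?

-11

S_0''(t) = 2 - 24·(t + 1), so S_0''(0) = -22. On the right, S_1''(0) = 2c, so c = -11.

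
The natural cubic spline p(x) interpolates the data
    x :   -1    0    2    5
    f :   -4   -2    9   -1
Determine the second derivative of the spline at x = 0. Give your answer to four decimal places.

Write M_i for p''(x_i). With h_i = 1, 2, 3 and divided differences Δ_i = 2, 11/2, -10/3, the continuity of p' gives the tridiagonal system
  1·M_0 + 6·M_1 + 2·M_2 = 6(Δ_1 - Δ_0) = 21
  2·M_1 + 10·M_2 + 3·M_3 = 6(Δ_2 - Δ_1) = -53
Natural end conditions: M_0 = M_3 = 0.
Solving the tridiagonal system: M_0 = 0, M_1 = 79/14, M_2 = -45/7, M_3 = 0.

5.6429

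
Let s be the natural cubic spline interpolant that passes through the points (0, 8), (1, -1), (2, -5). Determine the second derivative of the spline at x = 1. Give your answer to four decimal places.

7.5000

Put M_i = s'' at the i-th knot. Here h = (1, 1) and Δ = (-9, -4), so the interior equations h_(i-1)·M_(i-1) + 2(h_(i-1)+h_i)·M_i + h_i·M_(i+1) = 6(Δ_i − Δ_(i-1)) read
  1·M_0 + 4·M_1 + 1·M_2 = 6(Δ_1 - Δ_0) = 30
Natural end conditions: M_0 = M_2 = 0.
Hence M_0 = 0, M_1 = 15/2, M_2 = 0.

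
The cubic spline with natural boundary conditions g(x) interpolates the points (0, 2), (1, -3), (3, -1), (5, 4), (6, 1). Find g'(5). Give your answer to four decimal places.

-1.0333

With M_i denoting the second derivative at x_i, h_i = 1, 2, 2, 1, and Δ_i = (y_(i+1) − y_i)/h_i = -5, 1, 5/2, -3:
  1·M_0 + 6·M_1 + 2·M_2 = 6(Δ_1 - Δ_0) = 36
  2·M_1 + 8·M_2 + 2·M_3 = 6(Δ_2 - Δ_1) = 9
  2·M_2 + 6·M_3 + 1·M_4 = 6(Δ_3 - Δ_2) = -33
Natural end conditions: M_0 = M_4 = 0.
Solving the tridiagonal system: M_0 = 0, M_1 = 28/5, M_2 = 6/5, M_3 = -59/10, M_4 = 0.
On [5, 6], g'(x) = b_3 + 2c_3·(x - 5) + 3d_3·(x - 5)² with b_3 = Δ_3 - h_3(2M_3 + M_4)/6 = -31/30, c_3 = M_3/2 = -59/20, d_3 = (M_4 - M_3)/(6h_3) = 59/60. So g'(5) = -31/30.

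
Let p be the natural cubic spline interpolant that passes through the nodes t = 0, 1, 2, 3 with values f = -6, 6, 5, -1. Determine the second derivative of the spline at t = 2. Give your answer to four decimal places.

-2.8000

With m_i denoting the second derivative at x_i, h_i = 1, 1, 1, and Δ_i = (y_(i+1) − y_i)/h_i = 12, -1, -6:
  1·m_0 + 4·m_1 + 1·m_2 = 6(Δ_1 - Δ_0) = -78
  1·m_1 + 4·m_2 + 1·m_3 = 6(Δ_2 - Δ_1) = -30
Natural end conditions: m_0 = m_3 = 0.
Forward elimination and back-substitution give m_0 = 0, m_1 = -94/5, m_2 = -14/5, m_3 = 0.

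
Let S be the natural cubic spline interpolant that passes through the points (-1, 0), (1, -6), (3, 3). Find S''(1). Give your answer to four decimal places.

5.6250

Write M_i for S''(x_i). With h_i = 2, 2 and divided differences Δ_i = -3, 9/2, the continuity of S' gives the tridiagonal system
  2·M_0 + 8·M_1 + 2·M_2 = 6(Δ_1 - Δ_0) = 45
Natural end conditions: M_0 = M_2 = 0.
Solving the tridiagonal system: M_0 = 0, M_1 = 45/8, M_2 = 0.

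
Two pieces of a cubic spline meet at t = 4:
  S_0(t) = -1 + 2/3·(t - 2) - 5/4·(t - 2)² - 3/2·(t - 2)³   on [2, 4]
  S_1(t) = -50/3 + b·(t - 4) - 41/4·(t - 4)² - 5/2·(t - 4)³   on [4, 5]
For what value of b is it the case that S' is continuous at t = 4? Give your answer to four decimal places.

-22.3333

S_0'(t) = 2/3 - 5/2·(t - 2) - 9/2·(t - 2)², so S_0'(4) = -67/3. On the right, S_1'(4) = b, so b = -67/3.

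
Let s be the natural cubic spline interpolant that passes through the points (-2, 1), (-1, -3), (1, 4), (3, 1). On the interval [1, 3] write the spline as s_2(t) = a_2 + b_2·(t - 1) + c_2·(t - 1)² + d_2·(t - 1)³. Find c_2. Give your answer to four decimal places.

-3.0682

Write σ_i for s''(x_i). With h_i = 1, 2, 2 and divided differences Δ_i = -4, 7/2, -3/2, the continuity of s' gives the tridiagonal system
  1·σ_0 + 6·σ_1 + 2·σ_2 = 6(Δ_1 - Δ_0) = 45
  2·σ_1 + 8·σ_2 + 2·σ_3 = 6(Δ_2 - Δ_1) = -30
Natural end conditions: σ_0 = σ_3 = 0.
Solving: σ_0 = 0, σ_1 = 105/11, σ_2 = -135/22, σ_3 = 0.
On [1, 3], with s_2(t) = a_2 + b_2·(t - 1) + c_2·(t - 1)² + d_2·(t - 1)³: c_2 = σ_2/2 = -135/44, d_2 = (σ_3 - σ_2)/(6h_2) = 45/88, b_2 = Δ_2 - h_2(2σ_2 + σ_3)/6 = 57/22.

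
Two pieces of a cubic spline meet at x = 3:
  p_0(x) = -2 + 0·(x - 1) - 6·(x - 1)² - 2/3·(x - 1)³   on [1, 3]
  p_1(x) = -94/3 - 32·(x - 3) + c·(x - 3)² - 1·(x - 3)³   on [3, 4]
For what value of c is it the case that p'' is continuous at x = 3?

p_0''(x) = -12 - 4·(x - 1), so p_0''(3) = -20. On the right, p_1''(3) = 2c, so c = -10.

-10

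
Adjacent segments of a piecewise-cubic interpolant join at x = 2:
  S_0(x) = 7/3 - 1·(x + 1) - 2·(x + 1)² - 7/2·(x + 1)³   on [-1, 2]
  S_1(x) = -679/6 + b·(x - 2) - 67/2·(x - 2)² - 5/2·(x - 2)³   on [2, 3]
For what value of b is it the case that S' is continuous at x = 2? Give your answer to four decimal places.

S_0'(x) = -1 - 4·(x + 1) - 21/2·(x + 1)², so S_0'(2) = -215/2. On the right, S_1'(2) = b, so b = -215/2.

-107.5000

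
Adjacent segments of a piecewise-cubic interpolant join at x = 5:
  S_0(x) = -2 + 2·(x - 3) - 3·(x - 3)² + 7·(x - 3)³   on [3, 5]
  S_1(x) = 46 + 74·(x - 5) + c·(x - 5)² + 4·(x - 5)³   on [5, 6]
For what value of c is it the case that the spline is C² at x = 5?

S_0''(x) = -6 + 42·(x - 3), so S_0''(5) = 78. On the right, S_1''(5) = 2c, so c = 39.

39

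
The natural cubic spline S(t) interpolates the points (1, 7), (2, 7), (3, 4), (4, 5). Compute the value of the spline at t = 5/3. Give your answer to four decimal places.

7.3951

Write σ_i for S''(x_i). With h_i = 1, 1, 1 and divided differences Δ_i = 0, -3, 1, the continuity of S' gives the tridiagonal system
  1·σ_0 + 4·σ_1 + 1·σ_2 = 6(Δ_1 - Δ_0) = -18
  1·σ_1 + 4·σ_2 + 1·σ_3 = 6(Δ_2 - Δ_1) = 24
Natural end conditions: σ_0 = σ_3 = 0.
Hence σ_0 = 0, σ_1 = -32/5, σ_2 = 38/5, σ_3 = 0.
On [1, 2], S(t) = 7 + 16/15·(t - 1) + 0·(t - 1)² - 16/15·(t - 1)³.
With (t - 1) = 2/3: S(5/3) = 599/81.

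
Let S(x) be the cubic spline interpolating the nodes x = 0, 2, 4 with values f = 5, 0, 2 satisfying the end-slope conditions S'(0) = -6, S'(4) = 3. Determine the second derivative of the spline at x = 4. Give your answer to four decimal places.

2.6250

With M_i denoting the second derivative at x_i, h_i = 2, 2, and Δ_i = (y_(i+1) − y_i)/h_i = -5/2, 1:
  2·M_0 + 8·M_1 + 2·M_2 = 6(Δ_1 - Δ_0) = 21
Clamped end conditions give two more equations: 2h_0·M_0 + h_0·M_1 = 6(Δ_0 - S'(0)) = 21 and h_1·M_1 + 2h_1·M_2 = 6(S'(4) - Δ_1) = 12.
Solving: M_0 = 39/8, M_1 = 3/4, M_2 = 21/8.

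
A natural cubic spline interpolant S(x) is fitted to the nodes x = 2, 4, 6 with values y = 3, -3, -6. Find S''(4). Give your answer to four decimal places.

Put σ_i = S'' at the i-th knot. Here h = (2, 2) and Δ = (-3, -3/2), so the interior equations h_(i-1)·σ_(i-1) + 2(h_(i-1)+h_i)·σ_i + h_i·σ_(i+1) = 6(Δ_i − Δ_(i-1)) read
  2·σ_0 + 8·σ_1 + 2·σ_2 = 6(Δ_1 - Δ_0) = 9
Natural end conditions: σ_0 = σ_2 = 0.
Forward elimination and back-substitution give σ_0 = 0, σ_1 = 9/8, σ_2 = 0.

1.1250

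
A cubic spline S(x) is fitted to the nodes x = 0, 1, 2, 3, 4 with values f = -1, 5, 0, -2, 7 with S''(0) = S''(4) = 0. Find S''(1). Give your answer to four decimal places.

-17.7857

Put σ_i = S'' at the i-th knot. Here h = (1, 1, 1, 1) and Δ = (6, -5, -2, 9), so the interior equations h_(i-1)·σ_(i-1) + 2(h_(i-1)+h_i)·σ_i + h_i·σ_(i+1) = 6(Δ_i − Δ_(i-1)) read
  1·σ_0 + 4·σ_1 + 1·σ_2 = 6(Δ_1 - Δ_0) = -66
  1·σ_1 + 4·σ_2 + 1·σ_3 = 6(Δ_2 - Δ_1) = 18
  1·σ_2 + 4·σ_3 + 1·σ_4 = 6(Δ_3 - Δ_2) = 66
Natural end conditions: σ_0 = σ_4 = 0.
Solving the tridiagonal system: σ_0 = 0, σ_1 = -249/14, σ_2 = 36/7, σ_3 = 213/14, σ_4 = 0.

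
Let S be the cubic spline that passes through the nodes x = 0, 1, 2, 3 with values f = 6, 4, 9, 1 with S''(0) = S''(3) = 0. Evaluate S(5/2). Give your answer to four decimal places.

Write M_i for S''(x_i). With h_i = 1, 1, 1 and divided differences Δ_i = -2, 5, -8, the continuity of S' gives the tridiagonal system
  1·M_0 + 4·M_1 + 1·M_2 = 6(Δ_1 - Δ_0) = 42
  1·M_1 + 4·M_2 + 1·M_3 = 6(Δ_2 - Δ_1) = -78
Natural end conditions: M_0 = M_3 = 0.
Hence M_0 = 0, M_1 = 82/5, M_2 = -118/5, M_3 = 0.
On [2, 3], S(x) = 9 - 2/15·(x - 2) - 59/5·(x - 2)² + 59/15·(x - 2)³.
With (x - 2) = 1/2: S(5/2) = 259/40.

6.4750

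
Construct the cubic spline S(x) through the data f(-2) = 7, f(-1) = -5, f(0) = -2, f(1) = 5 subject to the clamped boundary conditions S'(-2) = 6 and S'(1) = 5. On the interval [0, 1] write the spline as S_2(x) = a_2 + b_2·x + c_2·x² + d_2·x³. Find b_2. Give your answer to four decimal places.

Let σ_i = S''(x_i). Step sizes h_i = 1, 1, 1; slopes of the chords Δ_i = (y_(i+1) - y_i)/h_i = -12, 3, 7.
  1·σ_0 + 4·σ_1 + 1·σ_2 = 6(Δ_1 - Δ_0) = 90
  1·σ_1 + 4·σ_2 + 1·σ_3 = 6(Δ_2 - Δ_1) = 24
Clamped end conditions give two more equations: 2h_0·σ_0 + h_0·σ_1 = 6(Δ_0 - S'(-2)) = -108 and h_2·σ_2 + 2h_2·σ_3 = 6(S'(1) - Δ_2) = -12.
Solving the tridiagonal system: σ_0 = -1126/15, σ_1 = 632/15, σ_2 = -52/15, σ_3 = -64/15.
On [0, 1], with S_2(x) = a_2 + b_2·x + c_2·x² + d_2·x³: c_2 = σ_2/2 = -26/15, d_2 = (σ_3 - σ_2)/(6h_2) = -2/15, b_2 = Δ_2 - h_2(2σ_2 + σ_3)/6 = 133/15.

8.8667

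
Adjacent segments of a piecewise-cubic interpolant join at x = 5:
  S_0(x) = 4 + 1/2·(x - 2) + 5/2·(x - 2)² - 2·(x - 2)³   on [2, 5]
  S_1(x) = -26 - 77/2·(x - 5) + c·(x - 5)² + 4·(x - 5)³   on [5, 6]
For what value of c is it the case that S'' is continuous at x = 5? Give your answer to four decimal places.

S_0''(x) = 5 - 12·(x - 2), so S_0''(5) = -31. On the right, S_1''(5) = 2c, so c = -31/2.

-15.5000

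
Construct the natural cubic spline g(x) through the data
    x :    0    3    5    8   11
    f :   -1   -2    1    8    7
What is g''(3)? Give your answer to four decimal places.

Put σ_i = g'' at the i-th knot. Here h = (3, 2, 3, 3) and Δ = (-1/3, 3/2, 7/3, -1/3), so the interior equations h_(i-1)·σ_(i-1) + 2(h_(i-1)+h_i)·σ_i + h_i·σ_(i+1) = 6(Δ_i − Δ_(i-1)) read
  3·σ_0 + 10·σ_1 + 2·σ_2 = 6(Δ_1 - Δ_0) = 11
  2·σ_1 + 10·σ_2 + 3·σ_3 = 6(Δ_2 - Δ_1) = 5
  3·σ_2 + 12·σ_3 + 3·σ_4 = 6(Δ_3 - Δ_2) = -16
Natural end conditions: σ_0 = σ_4 = 0.
Hence σ_0 = 0, σ_1 = 335/354, σ_2 = 136/177, σ_3 = -90/59, σ_4 = 0.

0.9463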